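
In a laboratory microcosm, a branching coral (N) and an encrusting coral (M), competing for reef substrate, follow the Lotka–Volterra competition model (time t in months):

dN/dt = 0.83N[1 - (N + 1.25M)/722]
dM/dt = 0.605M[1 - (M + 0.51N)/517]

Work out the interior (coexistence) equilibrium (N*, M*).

Setting both brackets to zero gives the nullclines N + 1.25M = 722 and 0.51N + M = 517.
Substituting M = 517 - 0.51N into the first: N(1 - 1.25·0.51) = 722 - 1.25·517.
So N* = 75.8/0.363 = 209, and then M* = 517 - 0.51·209 = 410.

N* ≈ 209, M* ≈ 410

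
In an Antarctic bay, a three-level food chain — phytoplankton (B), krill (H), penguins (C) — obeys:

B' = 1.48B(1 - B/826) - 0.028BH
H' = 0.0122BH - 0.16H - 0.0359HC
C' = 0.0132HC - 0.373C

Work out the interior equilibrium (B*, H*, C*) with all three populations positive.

B* ≈ 384, H* ≈ 28.3, C* ≈ 126

From dC/dt = 0: 0.0132H* = 0.373, so H* = 28.3.
From dB/dt = 0: 1.48(1 - B*/826) = 0.028·28.3, giving B* = 826·(1 - 0.535) = 384.
From dH/dt = 0: 0.0122·384 - 0.16 = 0.0359C*, so C* = 4.53/0.0359 = 126.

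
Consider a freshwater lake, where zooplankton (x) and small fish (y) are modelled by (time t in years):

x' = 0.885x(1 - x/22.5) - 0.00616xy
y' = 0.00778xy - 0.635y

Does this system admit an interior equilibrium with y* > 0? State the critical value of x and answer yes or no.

Threshold x = 81.6; K < 81.6, so no, the predator goes extinct.

The predator equation gives dy/dt > 0 only when x > 0.635/0.00778 = 81.6.
Without the predator, x → K = 22.5. Since 22.5 < 81.6, the predator cannot invade.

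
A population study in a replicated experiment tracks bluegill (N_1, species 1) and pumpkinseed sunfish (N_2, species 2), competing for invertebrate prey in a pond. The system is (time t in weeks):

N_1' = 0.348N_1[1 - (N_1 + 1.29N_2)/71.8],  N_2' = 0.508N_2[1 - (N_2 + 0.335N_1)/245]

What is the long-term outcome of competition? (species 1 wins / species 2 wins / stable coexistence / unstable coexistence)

Compare the nullcline intercepts: K1/α12 = 71.8/1.29 = 55.7 < K2 = 245; K2/α21 = 245/0.335 = 731 > K1 = 71.8.
Since the inequalities point opposite ways, species 2 can invade but species 1 cannot.

species 2 excludes species 1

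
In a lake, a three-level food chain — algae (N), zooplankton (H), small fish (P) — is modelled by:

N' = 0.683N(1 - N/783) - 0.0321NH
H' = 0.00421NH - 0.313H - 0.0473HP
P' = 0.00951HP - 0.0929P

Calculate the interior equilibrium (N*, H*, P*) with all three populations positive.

From dP/dt = 0: 0.00951H* = 0.0929, so H* = 9.77.
From dN/dt = 0: 0.683(1 - N*/783) = 0.0321·9.77, giving N* = 783·(1 - 0.459) = 424.
From dH/dt = 0: 0.00421·424 - 0.313 = 0.0473P*, so P* = 1.47/0.0473 = 31.1.

N* ≈ 424, H* ≈ 9.77, P* ≈ 31.1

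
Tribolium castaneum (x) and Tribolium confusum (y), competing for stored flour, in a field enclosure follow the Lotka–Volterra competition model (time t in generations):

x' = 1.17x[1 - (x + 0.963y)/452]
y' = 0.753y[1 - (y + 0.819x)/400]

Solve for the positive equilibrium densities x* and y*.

x* ≈ 316, y* ≈ 141

Setting both brackets to zero gives the nullclines x + 0.963y = 452 and 0.819x + y = 400.
Substituting y = 400 - 0.819x into the first: x(1 - 0.963·0.819) = 452 - 0.963·400.
So x* = 66.8/0.211 = 316, and then y* = 400 - 0.819·316 = 141.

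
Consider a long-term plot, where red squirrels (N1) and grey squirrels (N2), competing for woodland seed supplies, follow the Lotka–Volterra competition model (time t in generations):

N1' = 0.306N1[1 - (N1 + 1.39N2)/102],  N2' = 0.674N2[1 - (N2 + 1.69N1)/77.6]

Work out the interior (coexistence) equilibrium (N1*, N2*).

Setting both brackets to zero gives the nullclines N1 + 1.39N2 = 102 and 1.69N1 + N2 = 77.6.
Substituting N2 = 77.6 - 1.69N1 into the first: N1(1 - 1.39·1.69) = 102 - 1.39·77.6.
So N1* = -5.86/-1.35 = 4.35, and then N2* = 77.6 - 1.69·4.35 = 70.3.

N1* ≈ 4.35, N2* ≈ 70.3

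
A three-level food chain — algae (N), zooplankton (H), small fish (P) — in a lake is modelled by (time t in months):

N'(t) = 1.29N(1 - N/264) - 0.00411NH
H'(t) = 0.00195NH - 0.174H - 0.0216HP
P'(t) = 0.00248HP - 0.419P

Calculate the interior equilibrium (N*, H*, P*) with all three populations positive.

From dP/dt = 0: 0.00248H* = 0.419, so H* = 169.
From dN/dt = 0: 1.29(1 - N*/264) = 0.00411·169, giving N* = 264·(1 - 0.538) = 122.
From dH/dt = 0: 0.00195·122 - 0.174 = 0.0216P*, so P* = 0.0637/0.0216 = 2.95.

N* ≈ 122, H* ≈ 169, P* ≈ 2.95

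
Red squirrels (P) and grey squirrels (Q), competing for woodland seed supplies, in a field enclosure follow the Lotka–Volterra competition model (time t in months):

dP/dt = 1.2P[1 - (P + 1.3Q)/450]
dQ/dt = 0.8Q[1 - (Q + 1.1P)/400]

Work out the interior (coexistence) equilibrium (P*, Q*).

P* ≈ 163, Q* ≈ 221

Setting both brackets to zero gives the nullclines P + 1.3Q = 450 and 1.1P + Q = 400.
Substituting Q = 400 - 1.1P into the first: P(1 - 1.3·1.1) = 450 - 1.3·400.
So P* = -70/-0.43 = 163, and then Q* = 400 - 1.1·163 = 221.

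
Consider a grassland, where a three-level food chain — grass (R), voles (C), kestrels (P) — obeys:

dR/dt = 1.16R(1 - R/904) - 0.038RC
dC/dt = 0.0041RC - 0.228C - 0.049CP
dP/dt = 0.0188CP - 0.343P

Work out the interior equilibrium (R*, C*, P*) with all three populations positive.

From dP/dt = 0: 0.0188C* = 0.343, so C* = 18.2.
From dR/dt = 0: 1.16(1 - R*/904) = 0.038·18.2, giving R* = 904·(1 - 0.598) = 364.
From dC/dt = 0: 0.0041·364 - 0.228 = 0.049P*, so P* = 1.26/0.049 = 25.8.

R* ≈ 364, C* ≈ 18.2, P* ≈ 25.8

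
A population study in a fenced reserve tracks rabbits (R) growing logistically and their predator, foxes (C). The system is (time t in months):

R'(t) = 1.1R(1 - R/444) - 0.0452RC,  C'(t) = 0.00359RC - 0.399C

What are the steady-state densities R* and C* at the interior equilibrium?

From dC/dt = 0 with C > 0: 0.00359R* = 0.399, so R* = 111.
Substitute into dR/dt = 0: 1.1(1 - 111/444) = 0.0452C*.
The bracket is 0.75, giving C* = 0.825/0.0452 = 18.2.

R* ≈ 111, C* ≈ 18.2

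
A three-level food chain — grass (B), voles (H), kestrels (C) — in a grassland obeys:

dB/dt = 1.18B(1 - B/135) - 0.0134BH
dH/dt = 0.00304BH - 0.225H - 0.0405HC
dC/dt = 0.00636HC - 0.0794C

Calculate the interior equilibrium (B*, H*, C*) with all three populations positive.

From dC/dt = 0: 0.00636H* = 0.0794, so H* = 12.5.
From dB/dt = 0: 1.18(1 - B*/135) = 0.0134·12.5, giving B* = 135·(1 - 0.142) = 116.
From dH/dt = 0: 0.00304·116 - 0.225 = 0.0405C*, so C* = 0.127/0.0405 = 3.14.

B* ≈ 116, H* ≈ 12.5, C* ≈ 3.14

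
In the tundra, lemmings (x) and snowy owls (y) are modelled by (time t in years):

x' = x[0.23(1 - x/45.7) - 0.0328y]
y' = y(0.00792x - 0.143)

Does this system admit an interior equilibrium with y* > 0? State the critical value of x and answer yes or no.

Threshold x = 18.1; K > 18.1, so yes, the predator persists.

The predator equation gives dy/dt > 0 only when x > 0.143/0.00792 = 18.1.
Without the predator, x → K = 45.7. Since 45.7 > 18.1, the predator can invade and persist.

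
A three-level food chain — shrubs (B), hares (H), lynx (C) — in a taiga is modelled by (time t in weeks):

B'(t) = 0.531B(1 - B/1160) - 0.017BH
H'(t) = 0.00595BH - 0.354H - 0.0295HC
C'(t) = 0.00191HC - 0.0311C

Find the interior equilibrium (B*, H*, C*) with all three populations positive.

From dC/dt = 0: 0.00191H* = 0.0311, so H* = 16.3.
From dB/dt = 0: 0.531(1 - B*/1160) = 0.017·16.3, giving B* = 1160·(1 - 0.521) = 555.
From dH/dt = 0: 0.00595·555 - 0.354 = 0.0295C*, so C* = 2.95/0.0295 = 100.

B* ≈ 555, H* ≈ 16.3, C* ≈ 100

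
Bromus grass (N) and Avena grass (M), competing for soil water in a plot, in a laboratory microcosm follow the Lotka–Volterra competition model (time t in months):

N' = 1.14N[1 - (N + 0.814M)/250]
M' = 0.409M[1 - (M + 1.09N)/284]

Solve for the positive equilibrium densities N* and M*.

N* ≈ 167, M* ≈ 102

Setting both brackets to zero gives the nullclines N + 0.814M = 250 and 1.09N + M = 284.
Substituting M = 284 - 1.09N into the first: N(1 - 0.814·1.09) = 250 - 0.814·284.
So N* = 18.8/0.113 = 167, and then M* = 284 - 1.09·167 = 102.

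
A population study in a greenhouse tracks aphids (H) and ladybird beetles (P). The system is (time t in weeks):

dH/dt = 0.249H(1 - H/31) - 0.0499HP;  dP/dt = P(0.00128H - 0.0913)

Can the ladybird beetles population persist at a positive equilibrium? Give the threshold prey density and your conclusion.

The predator equation gives dP/dt > 0 only when H > 0.0913/0.00128 = 71.3.
Without the predator, H → K = 31. Since 31 < 71.3, the predator cannot invade.

Threshold H = 71.3; K < 71.3, so no, the predator goes extinct.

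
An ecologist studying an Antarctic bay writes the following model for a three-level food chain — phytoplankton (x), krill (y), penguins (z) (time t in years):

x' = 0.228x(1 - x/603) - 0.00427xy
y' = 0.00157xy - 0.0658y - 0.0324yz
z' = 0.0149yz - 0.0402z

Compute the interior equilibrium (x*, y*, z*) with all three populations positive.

x* ≈ 573, y* ≈ 2.7, z* ≈ 25.7

From dz/dt = 0: 0.0149y* = 0.0402, so y* = 2.7.
From dx/dt = 0: 0.228(1 - x*/603) = 0.00427·2.7, giving x* = 603·(1 - 0.0505) = 573.
From dy/dt = 0: 0.00157·573 - 0.0658 = 0.0324z*, so z* = 0.833/0.0324 = 25.7.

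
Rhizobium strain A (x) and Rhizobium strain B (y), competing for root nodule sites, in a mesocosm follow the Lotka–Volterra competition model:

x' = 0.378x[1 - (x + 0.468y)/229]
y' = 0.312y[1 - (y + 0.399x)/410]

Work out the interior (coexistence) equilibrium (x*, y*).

x* ≈ 45.6, y* ≈ 392

Setting both brackets to zero gives the nullclines x + 0.468y = 229 and 0.399x + y = 410.
Substituting y = 410 - 0.399x into the first: x(1 - 0.468·0.399) = 229 - 0.468·410.
So x* = 37.1/0.813 = 45.6, and then y* = 410 - 0.399·45.6 = 392.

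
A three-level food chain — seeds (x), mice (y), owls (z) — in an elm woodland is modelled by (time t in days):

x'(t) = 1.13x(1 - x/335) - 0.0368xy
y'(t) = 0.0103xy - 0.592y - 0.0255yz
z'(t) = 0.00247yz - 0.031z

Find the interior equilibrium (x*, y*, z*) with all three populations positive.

From dz/dt = 0: 0.00247y* = 0.031, so y* = 12.6.
From dx/dt = 0: 1.13(1 - x*/335) = 0.0368·12.6, giving x* = 335·(1 - 0.409) = 198.
From dy/dt = 0: 0.0103·198 - 0.592 = 0.0255z*, so z* = 1.45/0.0255 = 56.8.

x* ≈ 198, y* ≈ 12.6, z* ≈ 56.8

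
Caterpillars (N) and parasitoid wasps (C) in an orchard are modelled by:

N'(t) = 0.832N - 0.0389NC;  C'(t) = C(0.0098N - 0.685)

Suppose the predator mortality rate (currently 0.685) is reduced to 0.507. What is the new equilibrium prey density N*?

N* ≈ 51.7

At the interior fixed point, setting dC/dt = 0 with C > 0 fixes N* = (predator death rate)/(NC coefficient) — independent of the other coefficients.
With the change, N* = 0.507/0.0098 = 51.7; it falls from 69.9.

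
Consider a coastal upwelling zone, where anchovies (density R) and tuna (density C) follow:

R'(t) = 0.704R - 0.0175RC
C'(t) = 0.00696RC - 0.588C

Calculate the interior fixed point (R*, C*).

R* ≈ 84.5, C* ≈ 40.2

Set dC/dt = 0 with C > 0: 0.00696R - 0.588 = 0, so R* = 0.588/0.00696 = 84.5.
Set dR/dt = 0 with R > 0: 0.704 - 0.0175C = 0, so C* = 0.704/0.0175 = 40.2.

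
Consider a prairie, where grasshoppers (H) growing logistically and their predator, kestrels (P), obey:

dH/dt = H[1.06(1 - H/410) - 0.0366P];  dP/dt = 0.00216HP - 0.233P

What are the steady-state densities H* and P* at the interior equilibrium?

From dP/dt = 0 with P > 0: 0.00216H* = 0.233, so H* = 108.
Substitute into dH/dt = 0: 1.06(1 - 108/410) = 0.0366P*.
The bracket is 0.737, giving P* = 0.781/0.0366 = 21.3.

H* ≈ 108, P* ≈ 21.3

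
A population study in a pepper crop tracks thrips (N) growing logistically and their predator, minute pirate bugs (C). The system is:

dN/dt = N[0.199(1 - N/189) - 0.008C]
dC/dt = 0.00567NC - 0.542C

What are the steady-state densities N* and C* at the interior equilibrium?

From dC/dt = 0 with C > 0: 0.00567N* = 0.542, so N* = 95.6.
Substitute into dN/dt = 0: 0.199(1 - 95.6/189) = 0.008C*.
The bracket is 0.494, giving C* = 0.0984/0.008 = 12.3.

N* ≈ 95.6, C* ≈ 12.3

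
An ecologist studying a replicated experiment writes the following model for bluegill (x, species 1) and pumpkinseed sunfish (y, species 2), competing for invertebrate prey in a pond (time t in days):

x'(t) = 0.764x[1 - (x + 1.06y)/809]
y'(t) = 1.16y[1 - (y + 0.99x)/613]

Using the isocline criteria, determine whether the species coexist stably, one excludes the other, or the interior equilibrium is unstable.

species 1 excludes species 2

Compare the nullcline intercepts: K1/α12 = 809/1.06 = 763 > K2 = 613; K2/α21 = 613/0.99 = 619 < K1 = 809.
Since the inequalities point opposite ways, species 1 can invade but species 2 cannot.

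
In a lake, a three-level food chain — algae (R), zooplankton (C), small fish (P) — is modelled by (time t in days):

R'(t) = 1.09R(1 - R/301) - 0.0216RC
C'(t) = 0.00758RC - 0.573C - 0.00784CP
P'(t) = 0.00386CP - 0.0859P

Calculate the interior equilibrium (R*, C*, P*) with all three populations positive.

R* ≈ 168, C* ≈ 22.3, P* ≈ 89.6

From dP/dt = 0: 0.00386C* = 0.0859, so C* = 22.3.
From dR/dt = 0: 1.09(1 - R*/301) = 0.0216·22.3, giving R* = 301·(1 - 0.441) = 168.
From dC/dt = 0: 0.00758·168 - 0.573 = 0.00784P*, so P* = 0.702/0.00784 = 89.6.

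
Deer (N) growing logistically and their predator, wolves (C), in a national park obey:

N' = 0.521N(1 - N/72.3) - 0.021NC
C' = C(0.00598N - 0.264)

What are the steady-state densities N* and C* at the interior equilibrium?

N* ≈ 44.1, C* ≈ 9.66

From dC/dt = 0 with C > 0: 0.00598N* = 0.264, so N* = 44.1.
Substitute into dN/dt = 0: 0.521(1 - 44.1/72.3) = 0.021C*.
The bracket is 0.389, giving C* = 0.203/0.021 = 9.66.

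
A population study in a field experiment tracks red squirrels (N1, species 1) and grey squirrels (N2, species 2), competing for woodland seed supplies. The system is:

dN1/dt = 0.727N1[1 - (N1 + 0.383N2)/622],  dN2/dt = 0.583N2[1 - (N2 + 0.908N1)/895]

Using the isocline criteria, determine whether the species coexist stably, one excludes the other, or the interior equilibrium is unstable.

Compare the nullcline intercepts: K1/α12 = 622/0.383 = 1620 > K2 = 895; K2/α21 = 895/0.908 = 986 > K1 = 622.
Since both inequalities hold, each species can invade when rare, so the interior equilibrium is stable.

stable coexistence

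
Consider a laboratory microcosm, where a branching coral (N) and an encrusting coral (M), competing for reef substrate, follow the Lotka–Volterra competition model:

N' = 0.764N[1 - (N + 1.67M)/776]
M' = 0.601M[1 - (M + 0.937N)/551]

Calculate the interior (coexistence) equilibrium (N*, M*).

N* ≈ 255, M* ≈ 312

Setting both brackets to zero gives the nullclines N + 1.67M = 776 and 0.937N + M = 551.
Substituting M = 551 - 0.937N into the first: N(1 - 1.67·0.937) = 776 - 1.67·551.
So N* = -144/-0.565 = 255, and then M* = 551 - 0.937·255 = 312.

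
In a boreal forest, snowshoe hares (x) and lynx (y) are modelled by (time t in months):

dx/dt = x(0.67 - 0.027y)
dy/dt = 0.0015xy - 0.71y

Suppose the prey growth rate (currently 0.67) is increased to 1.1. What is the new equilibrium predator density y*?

At the interior fixed point, setting dx/dt = 0 with x > 0 fixes y* = (prey growth rate)/(xy coefficient) — independent of the other coefficients.
With the change, y* = 1.1/0.027 = 40.7; it rises from 24.8.

y* ≈ 40.7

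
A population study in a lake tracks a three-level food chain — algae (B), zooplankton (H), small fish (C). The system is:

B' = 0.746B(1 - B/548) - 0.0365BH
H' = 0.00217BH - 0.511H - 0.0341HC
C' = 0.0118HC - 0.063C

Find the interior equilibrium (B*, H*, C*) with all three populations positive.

B* ≈ 405, H* ≈ 5.34, C* ≈ 10.8

From dC/dt = 0: 0.0118H* = 0.063, so H* = 5.34.
From dB/dt = 0: 0.746(1 - B*/548) = 0.0365·5.34, giving B* = 548·(1 - 0.261) = 405.
From dH/dt = 0: 0.00217·405 - 0.511 = 0.0341C*, so C* = 0.368/0.0341 = 10.8.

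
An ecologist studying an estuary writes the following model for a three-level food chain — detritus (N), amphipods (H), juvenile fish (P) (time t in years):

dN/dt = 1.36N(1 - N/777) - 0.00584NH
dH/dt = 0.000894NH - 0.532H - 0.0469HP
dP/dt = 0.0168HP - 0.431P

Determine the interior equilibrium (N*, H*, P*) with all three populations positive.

From dP/dt = 0: 0.0168H* = 0.431, so H* = 25.7.
From dN/dt = 0: 1.36(1 - N*/777) = 0.00584·25.7, giving N* = 777·(1 - 0.11) = 691.
From dH/dt = 0: 0.000894·691 - 0.532 = 0.0469P*, so P* = 0.0861/0.0469 = 1.84.

N* ≈ 691, H* ≈ 25.7, P* ≈ 1.84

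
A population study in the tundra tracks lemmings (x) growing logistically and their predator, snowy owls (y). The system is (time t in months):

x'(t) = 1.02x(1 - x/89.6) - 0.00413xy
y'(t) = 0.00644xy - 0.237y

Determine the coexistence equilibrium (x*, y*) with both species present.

From dy/dt = 0 with y > 0: 0.00644x* = 0.237, so x* = 36.8.
Substitute into dx/dt = 0: 1.02(1 - 36.8/89.6) = 0.00413y*.
The bracket is 0.589, giving y* = 0.601/0.00413 = 146.

x* ≈ 36.8, y* ≈ 146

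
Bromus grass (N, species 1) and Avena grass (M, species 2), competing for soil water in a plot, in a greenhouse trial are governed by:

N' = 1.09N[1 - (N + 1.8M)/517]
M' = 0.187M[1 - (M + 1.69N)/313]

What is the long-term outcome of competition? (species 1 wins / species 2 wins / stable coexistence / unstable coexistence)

unstable coexistence (outcome depends on initial conditions)

Compare the nullcline intercepts: K1/α12 = 517/1.8 = 287 < K2 = 313; K2/α21 = 313/1.69 = 185 < K1 = 517.
Since both are reversed, neither can invade when rare; the interior point is a saddle.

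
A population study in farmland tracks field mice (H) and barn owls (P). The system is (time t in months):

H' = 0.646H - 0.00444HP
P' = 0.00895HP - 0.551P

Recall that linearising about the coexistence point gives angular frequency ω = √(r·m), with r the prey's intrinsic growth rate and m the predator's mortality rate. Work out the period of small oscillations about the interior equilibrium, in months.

Here r = 0.646 and m = 0.551, so r·m = 0.356.
ω = √0.356 = 0.597 per month, hence T = 2π/ω ≈ 10.5 months.

T ≈ 10.5 months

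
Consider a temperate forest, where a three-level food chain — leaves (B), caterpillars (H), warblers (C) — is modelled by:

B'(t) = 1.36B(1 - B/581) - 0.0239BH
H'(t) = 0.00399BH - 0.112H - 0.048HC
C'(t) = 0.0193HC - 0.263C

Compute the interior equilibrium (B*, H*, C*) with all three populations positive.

From dC/dt = 0: 0.0193H* = 0.263, so H* = 13.6.
From dB/dt = 0: 1.36(1 - B*/581) = 0.0239·13.6, giving B* = 581·(1 - 0.239) = 442.
From dH/dt = 0: 0.00399·442 - 0.112 = 0.048C*, so C* = 1.65/0.048 = 34.4.

B* ≈ 442, H* ≈ 13.6, C* ≈ 34.4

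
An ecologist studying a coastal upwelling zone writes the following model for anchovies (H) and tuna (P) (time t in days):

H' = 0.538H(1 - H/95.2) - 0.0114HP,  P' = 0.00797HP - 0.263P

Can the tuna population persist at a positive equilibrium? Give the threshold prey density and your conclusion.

The predator equation gives dP/dt > 0 only when H > 0.263/0.00797 = 33.
Without the predator, H → K = 95.2. Since 95.2 > 33, the predator can invade and persist.

Threshold H = 33; K > 33, so yes, the predator persists.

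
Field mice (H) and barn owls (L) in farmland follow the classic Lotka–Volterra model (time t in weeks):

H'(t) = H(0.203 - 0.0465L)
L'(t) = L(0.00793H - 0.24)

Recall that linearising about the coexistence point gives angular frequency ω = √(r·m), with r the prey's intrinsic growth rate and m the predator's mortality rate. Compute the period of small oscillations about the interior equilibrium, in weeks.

T ≈ 28.5 weeks

Here r = 0.203 and m = 0.24, so r·m = 0.0487.
ω = √0.0487 = 0.221 per week, hence T = 2π/ω ≈ 28.5 weeks.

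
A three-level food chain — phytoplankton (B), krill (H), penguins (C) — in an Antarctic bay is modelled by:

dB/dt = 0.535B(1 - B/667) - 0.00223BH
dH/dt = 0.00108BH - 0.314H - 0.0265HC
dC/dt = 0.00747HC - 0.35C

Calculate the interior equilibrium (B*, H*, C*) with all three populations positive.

From dC/dt = 0: 0.00747H* = 0.35, so H* = 46.9.
From dB/dt = 0: 0.535(1 - B*/667) = 0.00223·46.9, giving B* = 667·(1 - 0.195) = 537.
From dH/dt = 0: 0.00108·537 - 0.314 = 0.0265C*, so C* = 0.266/0.0265 = 10.

B* ≈ 537, H* ≈ 46.9, C* ≈ 10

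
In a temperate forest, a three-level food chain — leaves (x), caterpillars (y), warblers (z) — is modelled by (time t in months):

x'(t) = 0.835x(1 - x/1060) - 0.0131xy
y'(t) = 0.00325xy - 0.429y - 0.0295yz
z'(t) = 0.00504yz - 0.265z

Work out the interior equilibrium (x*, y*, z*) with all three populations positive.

From dz/dt = 0: 0.00504y* = 0.265, so y* = 52.6.
From dx/dt = 0: 0.835(1 - x*/1060) = 0.0131·52.6, giving x* = 1060·(1 - 0.825) = 186.
From dy/dt = 0: 0.00325·186 - 0.429 = 0.0295z*, so z* = 0.174/0.0295 = 5.91.

x* ≈ 186, y* ≈ 52.6, z* ≈ 5.91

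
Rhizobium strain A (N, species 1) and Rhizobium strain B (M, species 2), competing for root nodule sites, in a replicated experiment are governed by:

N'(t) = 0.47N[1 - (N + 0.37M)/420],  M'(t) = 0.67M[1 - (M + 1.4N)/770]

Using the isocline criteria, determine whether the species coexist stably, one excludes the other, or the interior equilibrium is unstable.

stable coexistence

Compare the nullcline intercepts: K1/α12 = 420/0.37 = 1140 > K2 = 770; K2/α21 = 770/1.4 = 550 > K1 = 420.
Since both inequalities hold, each species can invade when rare, so the interior equilibrium is stable.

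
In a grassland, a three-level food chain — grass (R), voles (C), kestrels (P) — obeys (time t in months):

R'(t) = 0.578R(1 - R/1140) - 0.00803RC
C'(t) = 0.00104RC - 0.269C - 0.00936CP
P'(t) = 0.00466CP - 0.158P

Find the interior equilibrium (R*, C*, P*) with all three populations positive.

R* ≈ 603, C* ≈ 33.9, P* ≈ 38.3

From dP/dt = 0: 0.00466C* = 0.158, so C* = 33.9.
From dR/dt = 0: 0.578(1 - R*/1140) = 0.00803·33.9, giving R* = 1140·(1 - 0.471) = 603.
From dC/dt = 0: 0.00104·603 - 0.269 = 0.00936P*, so P* = 0.358/0.00936 = 38.3.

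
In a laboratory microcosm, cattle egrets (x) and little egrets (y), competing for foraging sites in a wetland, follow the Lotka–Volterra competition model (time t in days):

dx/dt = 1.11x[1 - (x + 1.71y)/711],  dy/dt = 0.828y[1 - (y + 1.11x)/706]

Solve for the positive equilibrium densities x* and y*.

x* ≈ 553, y* ≈ 92.7

Setting both brackets to zero gives the nullclines x + 1.71y = 711 and 1.11x + y = 706.
Substituting y = 706 - 1.11x into the first: x(1 - 1.71·1.11) = 711 - 1.71·706.
So x* = -496/-0.898 = 553, and then y* = 706 - 1.11·553 = 92.7.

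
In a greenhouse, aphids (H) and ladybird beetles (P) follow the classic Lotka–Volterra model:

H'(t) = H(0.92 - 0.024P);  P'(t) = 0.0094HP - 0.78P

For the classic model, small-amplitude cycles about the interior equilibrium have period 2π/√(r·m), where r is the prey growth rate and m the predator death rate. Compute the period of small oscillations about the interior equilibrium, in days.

T ≈ 7.42 days

Here r = 0.92 and m = 0.78, so r·m = 0.718.
ω = √0.718 = 0.847 per day, hence T = 2π/ω ≈ 7.42 days.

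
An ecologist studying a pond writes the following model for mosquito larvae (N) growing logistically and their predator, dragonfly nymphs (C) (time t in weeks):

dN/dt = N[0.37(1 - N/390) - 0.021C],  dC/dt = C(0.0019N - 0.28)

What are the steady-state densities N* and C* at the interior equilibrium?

N* ≈ 147, C* ≈ 11

From dC/dt = 0 with C > 0: 0.0019N* = 0.28, so N* = 147.
Substitute into dN/dt = 0: 0.37(1 - 147/390) = 0.021C*.
The bracket is 0.622, giving C* = 0.23/0.021 = 11.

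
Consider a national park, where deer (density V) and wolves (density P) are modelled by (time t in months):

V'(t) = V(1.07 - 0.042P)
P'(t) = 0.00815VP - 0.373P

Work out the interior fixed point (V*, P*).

V* ≈ 45.8, P* ≈ 25.5

Set dP/dt = 0 with P > 0: 0.00815V - 0.373 = 0, so V* = 0.373/0.00815 = 45.8.
Set dV/dt = 0 with V > 0: 1.07 - 0.042P = 0, so P* = 1.07/0.042 = 25.5.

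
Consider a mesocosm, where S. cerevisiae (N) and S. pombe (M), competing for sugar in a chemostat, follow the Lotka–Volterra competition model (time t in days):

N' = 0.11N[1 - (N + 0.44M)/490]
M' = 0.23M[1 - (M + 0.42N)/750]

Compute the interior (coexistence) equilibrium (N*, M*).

Setting both brackets to zero gives the nullclines N + 0.44M = 490 and 0.42N + M = 750.
Substituting M = 750 - 0.42N into the first: N(1 - 0.44·0.42) = 490 - 0.44·750.
So N* = 160/0.815 = 196, and then M* = 750 - 0.42·196 = 668.

N* ≈ 196, M* ≈ 668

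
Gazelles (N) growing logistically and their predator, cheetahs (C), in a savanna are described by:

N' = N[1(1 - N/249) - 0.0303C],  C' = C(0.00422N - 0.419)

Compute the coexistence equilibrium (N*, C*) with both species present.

From dC/dt = 0 with C > 0: 0.00422N* = 0.419, so N* = 99.3.
Substitute into dN/dt = 0: 1(1 - 99.3/249) = 0.0303C*.
The bracket is 0.601, giving C* = 0.601/0.0303 = 19.8.

N* ≈ 99.3, C* ≈ 19.8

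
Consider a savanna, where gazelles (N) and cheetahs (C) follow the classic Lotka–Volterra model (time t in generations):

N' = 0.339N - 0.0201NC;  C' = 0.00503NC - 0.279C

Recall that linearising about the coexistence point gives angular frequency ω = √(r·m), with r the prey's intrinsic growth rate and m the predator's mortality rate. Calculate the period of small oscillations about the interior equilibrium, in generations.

Here r = 0.339 and m = 0.279, so r·m = 0.0946.
ω = √0.0946 = 0.308 per generation, hence T = 2π/ω ≈ 20.4 generations.

T ≈ 20.4 generations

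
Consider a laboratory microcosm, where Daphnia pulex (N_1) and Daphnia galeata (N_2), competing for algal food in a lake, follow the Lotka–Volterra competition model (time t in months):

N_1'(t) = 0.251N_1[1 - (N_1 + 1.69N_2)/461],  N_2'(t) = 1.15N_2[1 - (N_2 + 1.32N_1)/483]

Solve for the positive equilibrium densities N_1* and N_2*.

Setting both brackets to zero gives the nullclines N_1 + 1.69N_2 = 461 and 1.32N_1 + N_2 = 483.
Substituting N_2 = 483 - 1.32N_1 into the first: N_1(1 - 1.69·1.32) = 461 - 1.69·483.
So N_1* = -355/-1.23 = 289, and then N_2* = 483 - 1.32·289 = 102.

N_1* ≈ 289, N_2* ≈ 102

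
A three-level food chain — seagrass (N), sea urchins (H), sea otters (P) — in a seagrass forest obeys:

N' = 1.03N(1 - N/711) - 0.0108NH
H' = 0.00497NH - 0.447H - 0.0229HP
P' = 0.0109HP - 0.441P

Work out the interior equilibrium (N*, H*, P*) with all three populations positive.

N* ≈ 409, H* ≈ 40.5, P* ≈ 69.3

From dP/dt = 0: 0.0109H* = 0.441, so H* = 40.5.
From dN/dt = 0: 1.03(1 - N*/711) = 0.0108·40.5, giving N* = 711·(1 - 0.424) = 409.
From dH/dt = 0: 0.00497·409 - 0.447 = 0.0229P*, so P* = 1.59/0.0229 = 69.3.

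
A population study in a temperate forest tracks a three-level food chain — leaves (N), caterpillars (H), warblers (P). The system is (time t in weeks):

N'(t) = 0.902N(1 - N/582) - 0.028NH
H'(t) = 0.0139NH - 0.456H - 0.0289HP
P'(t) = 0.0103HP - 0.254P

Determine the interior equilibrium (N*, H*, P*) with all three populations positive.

From dP/dt = 0: 0.0103H* = 0.254, so H* = 24.7.
From dN/dt = 0: 0.902(1 - N*/582) = 0.028·24.7, giving N* = 582·(1 - 0.766) = 136.
From dH/dt = 0: 0.0139·136 - 0.456 = 0.0289P*, so P* = 1.44/0.0289 = 49.9.

N* ≈ 136, H* ≈ 24.7, P* ≈ 49.9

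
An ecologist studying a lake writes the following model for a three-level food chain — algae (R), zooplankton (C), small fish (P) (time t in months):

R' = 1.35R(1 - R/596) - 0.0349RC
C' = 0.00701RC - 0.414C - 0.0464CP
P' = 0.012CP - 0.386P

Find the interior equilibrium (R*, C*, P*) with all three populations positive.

R* ≈ 100, C* ≈ 32.2, P* ≈ 6.24

From dP/dt = 0: 0.012C* = 0.386, so C* = 32.2.
From dR/dt = 0: 1.35(1 - R*/596) = 0.0349·32.2, giving R* = 596·(1 - 0.832) = 100.
From dC/dt = 0: 0.00701·100 - 0.414 = 0.0464P*, so P* = 0.29/0.0464 = 6.24.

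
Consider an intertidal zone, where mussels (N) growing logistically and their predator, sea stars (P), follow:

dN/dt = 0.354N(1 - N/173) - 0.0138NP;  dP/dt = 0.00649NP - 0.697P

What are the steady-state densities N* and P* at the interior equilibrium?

N* ≈ 107, P* ≈ 9.73

From dP/dt = 0 with P > 0: 0.00649N* = 0.697, so N* = 107.
Substitute into dN/dt = 0: 0.354(1 - 107/173) = 0.0138P*.
The bracket is 0.379, giving P* = 0.134/0.0138 = 9.73.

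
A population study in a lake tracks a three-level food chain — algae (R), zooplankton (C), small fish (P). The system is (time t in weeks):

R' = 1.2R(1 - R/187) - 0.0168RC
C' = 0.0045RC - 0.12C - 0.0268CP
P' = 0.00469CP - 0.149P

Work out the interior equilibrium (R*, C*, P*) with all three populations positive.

R* ≈ 104, C* ≈ 31.8, P* ≈ 13

From dP/dt = 0: 0.00469C* = 0.149, so C* = 31.8.
From dR/dt = 0: 1.2(1 - R*/187) = 0.0168·31.8, giving R* = 187·(1 - 0.445) = 104.
From dC/dt = 0: 0.0045·104 - 0.12 = 0.0268P*, so P* = 0.347/0.0268 = 13.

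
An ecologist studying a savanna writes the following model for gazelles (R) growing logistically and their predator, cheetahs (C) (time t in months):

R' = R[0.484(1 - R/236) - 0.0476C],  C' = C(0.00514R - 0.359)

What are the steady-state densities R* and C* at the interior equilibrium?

R* ≈ 69.8, C* ≈ 7.16

From dC/dt = 0 with C > 0: 0.00514R* = 0.359, so R* = 69.8.
Substitute into dR/dt = 0: 0.484(1 - 69.8/236) = 0.0476C*.
The bracket is 0.704, giving C* = 0.341/0.0476 = 7.16.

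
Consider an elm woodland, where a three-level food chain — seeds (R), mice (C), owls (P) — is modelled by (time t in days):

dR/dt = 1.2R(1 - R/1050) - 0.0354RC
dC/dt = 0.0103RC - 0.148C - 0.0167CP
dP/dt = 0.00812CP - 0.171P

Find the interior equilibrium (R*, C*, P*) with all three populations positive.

R* ≈ 398, C* ≈ 21.1, P* ≈ 236

From dP/dt = 0: 0.00812C* = 0.171, so C* = 21.1.
From dR/dt = 0: 1.2(1 - R*/1050) = 0.0354·21.1, giving R* = 1050·(1 - 0.621) = 398.
From dC/dt = 0: 0.0103·398 - 0.148 = 0.0167P*, so P* = 3.95/0.0167 = 236.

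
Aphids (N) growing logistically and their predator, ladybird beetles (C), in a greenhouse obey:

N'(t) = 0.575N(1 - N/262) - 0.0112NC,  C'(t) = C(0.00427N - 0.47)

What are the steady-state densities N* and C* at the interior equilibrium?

From dC/dt = 0 with C > 0: 0.00427N* = 0.47, so N* = 110.
Substitute into dN/dt = 0: 0.575(1 - 110/262) = 0.0112C*.
The bracket is 0.58, giving C* = 0.333/0.0112 = 29.8.

N* ≈ 110, C* ≈ 29.8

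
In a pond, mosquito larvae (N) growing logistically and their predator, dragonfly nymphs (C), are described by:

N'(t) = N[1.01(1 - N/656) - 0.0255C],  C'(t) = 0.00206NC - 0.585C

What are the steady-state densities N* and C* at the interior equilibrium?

From dC/dt = 0 with C > 0: 0.00206N* = 0.585, so N* = 284.
Substitute into dN/dt = 0: 1.01(1 - 284/656) = 0.0255C*.
The bracket is 0.567, giving C* = 0.573/0.0255 = 22.5.

N* ≈ 284, C* ≈ 22.5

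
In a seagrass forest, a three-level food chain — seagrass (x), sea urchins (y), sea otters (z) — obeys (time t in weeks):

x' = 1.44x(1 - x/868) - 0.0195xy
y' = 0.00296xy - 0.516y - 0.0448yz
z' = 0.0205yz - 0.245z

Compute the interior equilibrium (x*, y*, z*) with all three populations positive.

From dz/dt = 0: 0.0205y* = 0.245, so y* = 12.
From dx/dt = 0: 1.44(1 - x*/868) = 0.0195·12, giving x* = 868·(1 - 0.162) = 728.
From dy/dt = 0: 0.00296·728 - 0.516 = 0.0448z*, so z* = 1.64/0.0448 = 36.6.

x* ≈ 728, y* ≈ 12, z* ≈ 36.6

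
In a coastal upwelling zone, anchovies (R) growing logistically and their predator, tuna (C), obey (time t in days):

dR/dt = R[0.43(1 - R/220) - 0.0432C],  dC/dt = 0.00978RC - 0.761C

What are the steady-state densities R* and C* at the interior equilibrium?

R* ≈ 77.8, C* ≈ 6.43

From dC/dt = 0 with C > 0: 0.00978R* = 0.761, so R* = 77.8.
Substitute into dR/dt = 0: 0.43(1 - 77.8/220) = 0.0432C*.
The bracket is 0.646, giving C* = 0.278/0.0432 = 6.43.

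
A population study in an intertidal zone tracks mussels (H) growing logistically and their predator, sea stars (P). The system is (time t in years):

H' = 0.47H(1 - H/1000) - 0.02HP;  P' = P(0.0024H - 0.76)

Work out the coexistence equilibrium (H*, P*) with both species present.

H* ≈ 317, P* ≈ 16.1

From dP/dt = 0 with P > 0: 0.0024H* = 0.76, so H* = 317.
Substitute into dH/dt = 0: 0.47(1 - 317/1000) = 0.02P*.
The bracket is 0.683, giving P* = 0.321/0.02 = 16.1.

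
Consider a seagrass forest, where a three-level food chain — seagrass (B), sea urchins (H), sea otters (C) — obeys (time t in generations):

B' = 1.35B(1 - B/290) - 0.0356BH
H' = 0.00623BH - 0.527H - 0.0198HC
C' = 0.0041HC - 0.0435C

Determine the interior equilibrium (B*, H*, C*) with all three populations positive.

From dC/dt = 0: 0.0041H* = 0.0435, so H* = 10.6.
From dB/dt = 0: 1.35(1 - B*/290) = 0.0356·10.6, giving B* = 290·(1 - 0.28) = 209.
From dH/dt = 0: 0.00623·209 - 0.527 = 0.0198C*, so C* = 0.774/0.0198 = 39.1.

B* ≈ 209, H* ≈ 10.6, C* ≈ 39.1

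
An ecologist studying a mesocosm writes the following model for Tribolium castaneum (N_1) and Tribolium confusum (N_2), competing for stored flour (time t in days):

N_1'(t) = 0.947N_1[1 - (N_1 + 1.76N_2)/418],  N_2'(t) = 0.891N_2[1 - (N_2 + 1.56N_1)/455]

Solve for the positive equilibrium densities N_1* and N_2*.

N_1* ≈ 219, N_2* ≈ 113

Setting both brackets to zero gives the nullclines N_1 + 1.76N_2 = 418 and 1.56N_1 + N_2 = 455.
Substituting N_2 = 455 - 1.56N_1 into the first: N_1(1 - 1.76·1.56) = 418 - 1.76·455.
So N_1* = -383/-1.75 = 219, and then N_2* = 455 - 1.56·219 = 113.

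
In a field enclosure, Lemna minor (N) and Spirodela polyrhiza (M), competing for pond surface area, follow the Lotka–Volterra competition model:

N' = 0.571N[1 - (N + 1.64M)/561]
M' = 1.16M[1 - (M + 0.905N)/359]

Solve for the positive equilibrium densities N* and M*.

N* ≈ 57.3, M* ≈ 307

Setting both brackets to zero gives the nullclines N + 1.64M = 561 and 0.905N + M = 359.
Substituting M = 359 - 0.905N into the first: N(1 - 1.64·0.905) = 561 - 1.64·359.
So N* = -27.8/-0.484 = 57.3, and then M* = 359 - 0.905·57.3 = 307.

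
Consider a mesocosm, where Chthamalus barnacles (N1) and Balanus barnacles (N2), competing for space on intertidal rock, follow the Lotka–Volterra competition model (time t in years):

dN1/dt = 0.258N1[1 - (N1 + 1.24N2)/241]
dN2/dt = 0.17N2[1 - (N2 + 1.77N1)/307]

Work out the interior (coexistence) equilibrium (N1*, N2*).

Setting both brackets to zero gives the nullclines N1 + 1.24N2 = 241 and 1.77N1 + N2 = 307.
Substituting N2 = 307 - 1.77N1 into the first: N1(1 - 1.24·1.77) = 241 - 1.24·307.
So N1* = -140/-1.19 = 117, and then N2* = 307 - 1.77·117 = 100.

N1* ≈ 117, N2* ≈ 100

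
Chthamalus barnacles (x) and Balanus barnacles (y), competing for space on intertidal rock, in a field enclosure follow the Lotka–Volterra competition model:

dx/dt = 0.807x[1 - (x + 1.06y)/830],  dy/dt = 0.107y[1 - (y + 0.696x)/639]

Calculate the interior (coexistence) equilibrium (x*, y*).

Setting both brackets to zero gives the nullclines x + 1.06y = 830 and 0.696x + y = 639.
Substituting y = 639 - 0.696x into the first: x(1 - 1.06·0.696) = 830 - 1.06·639.
So x* = 153/0.262 = 582, and then y* = 639 - 0.696·582 = 234.

x* ≈ 582, y* ≈ 234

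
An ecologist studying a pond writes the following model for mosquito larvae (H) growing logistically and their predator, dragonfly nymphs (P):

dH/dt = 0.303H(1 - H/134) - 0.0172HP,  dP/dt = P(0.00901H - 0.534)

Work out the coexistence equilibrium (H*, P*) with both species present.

H* ≈ 59.3, P* ≈ 9.82

From dP/dt = 0 with P > 0: 0.00901H* = 0.534, so H* = 59.3.
Substitute into dH/dt = 0: 0.303(1 - 59.3/134) = 0.0172P*.
The bracket is 0.558, giving P* = 0.169/0.0172 = 9.82.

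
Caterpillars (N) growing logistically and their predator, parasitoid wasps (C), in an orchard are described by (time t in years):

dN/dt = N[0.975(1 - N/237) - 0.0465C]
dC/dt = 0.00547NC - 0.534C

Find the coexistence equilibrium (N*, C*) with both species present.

N* ≈ 97.6, C* ≈ 12.3

From dC/dt = 0 with C > 0: 0.00547N* = 0.534, so N* = 97.6.
Substitute into dN/dt = 0: 0.975(1 - 97.6/237) = 0.0465C*.
The bracket is 0.588, giving C* = 0.573/0.0465 = 12.3.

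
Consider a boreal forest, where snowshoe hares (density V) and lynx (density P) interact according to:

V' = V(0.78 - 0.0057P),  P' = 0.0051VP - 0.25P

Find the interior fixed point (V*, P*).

V* ≈ 49, P* ≈ 137

Set dP/dt = 0 with P > 0: 0.0051V - 0.25 = 0, so V* = 0.25/0.0051 = 49.
Set dV/dt = 0 with V > 0: 0.78 - 0.0057P = 0, so P* = 0.78/0.0057 = 137.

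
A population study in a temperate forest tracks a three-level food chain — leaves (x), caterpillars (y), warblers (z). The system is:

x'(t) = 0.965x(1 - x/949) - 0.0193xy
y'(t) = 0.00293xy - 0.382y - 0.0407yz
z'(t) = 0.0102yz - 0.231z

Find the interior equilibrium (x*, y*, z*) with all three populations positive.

x* ≈ 519, y* ≈ 22.6, z* ≈ 28

From dz/dt = 0: 0.0102y* = 0.231, so y* = 22.6.
From dx/dt = 0: 0.965(1 - x*/949) = 0.0193·22.6, giving x* = 949·(1 - 0.453) = 519.
From dy/dt = 0: 0.00293·519 - 0.382 = 0.0407z*, so z* = 1.14/0.0407 = 28.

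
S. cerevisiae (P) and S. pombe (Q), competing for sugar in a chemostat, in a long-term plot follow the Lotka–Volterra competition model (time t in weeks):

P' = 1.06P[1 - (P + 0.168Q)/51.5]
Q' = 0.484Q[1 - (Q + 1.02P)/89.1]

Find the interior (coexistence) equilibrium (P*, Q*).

Setting both brackets to zero gives the nullclines P + 0.168Q = 51.5 and 1.02P + Q = 89.1.
Substituting Q = 89.1 - 1.02P into the first: P(1 - 0.168·1.02) = 51.5 - 0.168·89.1.
So P* = 36.5/0.829 = 44.1, and then Q* = 89.1 - 1.02·44.1 = 44.1.

P* ≈ 44.1, Q* ≈ 44.1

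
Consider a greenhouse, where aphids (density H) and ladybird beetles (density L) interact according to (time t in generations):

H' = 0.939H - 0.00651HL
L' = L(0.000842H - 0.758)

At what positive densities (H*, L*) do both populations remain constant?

Set dL/dt = 0 with L > 0: 0.000842H - 0.758 = 0, so H* = 0.758/0.000842 = 900.
Set dH/dt = 0 with H > 0: 0.939 - 0.00651L = 0, so L* = 0.939/0.00651 = 144.

H* ≈ 900, L* ≈ 144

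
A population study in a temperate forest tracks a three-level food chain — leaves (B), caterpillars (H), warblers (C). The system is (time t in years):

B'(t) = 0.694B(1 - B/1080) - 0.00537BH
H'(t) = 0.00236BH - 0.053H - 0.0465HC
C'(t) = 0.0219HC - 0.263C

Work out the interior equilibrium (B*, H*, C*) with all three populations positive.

From dC/dt = 0: 0.0219H* = 0.263, so H* = 12.
From dB/dt = 0: 0.694(1 - B*/1080) = 0.00537·12, giving B* = 1080·(1 - 0.0929) = 980.
From dH/dt = 0: 0.00236·980 - 0.053 = 0.0465C*, so C* = 2.26/0.0465 = 48.6.

B* ≈ 980, H* ≈ 12, C* ≈ 48.6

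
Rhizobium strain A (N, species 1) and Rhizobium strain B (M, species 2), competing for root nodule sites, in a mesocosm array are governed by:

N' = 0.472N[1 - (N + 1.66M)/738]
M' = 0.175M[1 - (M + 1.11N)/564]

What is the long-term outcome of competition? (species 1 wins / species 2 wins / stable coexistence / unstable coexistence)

Compare the nullcline intercepts: K1/α12 = 738/1.66 = 445 < K2 = 564; K2/α21 = 564/1.11 = 508 < K1 = 738.
Since both are reversed, neither can invade when rare; the interior point is a saddle.

unstable coexistence (outcome depends on initial conditions)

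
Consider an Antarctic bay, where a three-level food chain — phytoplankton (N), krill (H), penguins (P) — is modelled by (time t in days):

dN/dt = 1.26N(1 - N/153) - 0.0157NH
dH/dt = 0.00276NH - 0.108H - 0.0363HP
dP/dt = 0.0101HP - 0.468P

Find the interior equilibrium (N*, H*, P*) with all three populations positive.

N* ≈ 64.7, H* ≈ 46.3, P* ≈ 1.94

From dP/dt = 0: 0.0101H* = 0.468, so H* = 46.3.
From dN/dt = 0: 1.26(1 - N*/153) = 0.0157·46.3, giving N* = 153·(1 - 0.577) = 64.7.
From dH/dt = 0: 0.00276·64.7 - 0.108 = 0.0363P*, so P* = 0.0705/0.0363 = 1.94.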